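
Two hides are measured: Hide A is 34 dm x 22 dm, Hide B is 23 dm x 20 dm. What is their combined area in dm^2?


1208 dm^2

Hide A area = 34 x 22 = 748 dm^2
Hide B area = 23 x 20 = 460 dm^2
Total = 748 + 460 = 1208 dm^2


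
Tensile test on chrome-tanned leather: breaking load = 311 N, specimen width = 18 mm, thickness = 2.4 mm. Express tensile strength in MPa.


Cross-section = 18 x 2.4 = 43.2 mm^2
TS = 311 / 43.2 = 7.20 MPa
(1 N/mm^2 = 1 MPa)


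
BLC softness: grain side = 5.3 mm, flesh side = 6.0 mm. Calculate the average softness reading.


5.65 mm

Average = (5.3 + 6.0) / 2
Average = 5.65 mm


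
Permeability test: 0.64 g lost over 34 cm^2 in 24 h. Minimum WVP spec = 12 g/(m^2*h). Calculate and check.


WVP = 0.64 / (34 x 24) x 10000 = 7.84 g/(m^2*h)
Minimum: 12 g/(m^2*h)
Meets spec: No


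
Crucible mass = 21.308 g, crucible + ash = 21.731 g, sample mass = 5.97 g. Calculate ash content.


Ash mass = 0.423 g
Ash content = 7.09%

Ash mass = 21.731 - 21.308 = 0.423 g
Ash% = 0.423 / 5.97 x 100 = 7.09%


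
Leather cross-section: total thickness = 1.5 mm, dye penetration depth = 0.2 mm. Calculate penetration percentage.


Penetration% = 0.2 / 1.5 x 100
Penetration = 13.3%


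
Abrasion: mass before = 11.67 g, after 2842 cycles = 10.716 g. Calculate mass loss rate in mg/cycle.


0.336 mg/cycle


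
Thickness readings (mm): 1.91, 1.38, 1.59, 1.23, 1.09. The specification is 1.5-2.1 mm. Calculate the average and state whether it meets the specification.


Average = 1.44 mm
Within specification: No


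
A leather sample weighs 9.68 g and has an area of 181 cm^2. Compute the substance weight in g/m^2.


Substance weight = mass / area x 10000
SW = 9.68 / 181 x 10000
SW = 534.8 g/m^2


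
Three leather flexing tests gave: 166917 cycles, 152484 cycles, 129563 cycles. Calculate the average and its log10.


Average = (166917 + 152484 + 129563) / 3 = 149655 cycles
log10(149655) = 5.18


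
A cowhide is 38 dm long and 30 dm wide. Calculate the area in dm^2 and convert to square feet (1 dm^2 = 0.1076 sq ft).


1140 dm^2
122.66 sq ft

Area = 38 x 30 = 1140 dm^2
Conversion: 1140 x 0.1076 = 122.66 sq ft


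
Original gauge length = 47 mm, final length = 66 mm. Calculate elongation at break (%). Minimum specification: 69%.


Elongation = 40.4%
Meets spec: No


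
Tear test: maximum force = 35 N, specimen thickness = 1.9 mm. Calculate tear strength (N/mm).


Tear strength = force / thickness
Tear = 35 / 1.9 = 18.4 N/mm


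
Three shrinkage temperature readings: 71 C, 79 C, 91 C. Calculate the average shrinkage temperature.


80.3 C


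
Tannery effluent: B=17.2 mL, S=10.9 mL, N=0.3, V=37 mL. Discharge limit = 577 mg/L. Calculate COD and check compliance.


COD = 408.6 mg/L
Compliant: Yes


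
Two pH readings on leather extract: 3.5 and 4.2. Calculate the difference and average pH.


Difference = |3.5 - 4.2| = 0.7
Average = (3.5 + 4.2) / 2 = 3.85


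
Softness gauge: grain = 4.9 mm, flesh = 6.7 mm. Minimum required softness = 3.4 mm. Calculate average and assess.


Average softness = 5.80 mm
Meets requirement: Yes

Average = (4.9 + 6.7) / 2 = 5.80 mm
Minimum = 3.4 mm
Meets requirement: Yes


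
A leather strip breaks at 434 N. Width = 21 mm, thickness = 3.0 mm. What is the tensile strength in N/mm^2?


6.89 N/mm^2


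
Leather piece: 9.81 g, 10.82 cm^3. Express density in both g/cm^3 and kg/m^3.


Density = 9.81 / 10.82 = 0.907 g/cm^3
Convert: 0.907 x 1000 = 907 kg/m^3


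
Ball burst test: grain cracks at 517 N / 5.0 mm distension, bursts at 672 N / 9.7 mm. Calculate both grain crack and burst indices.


Crack index = 103.4 N/mm
Burst index = 69.3 N/mm


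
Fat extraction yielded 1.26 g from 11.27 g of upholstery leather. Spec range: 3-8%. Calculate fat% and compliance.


Fat content = 11.2%
Compliant: No


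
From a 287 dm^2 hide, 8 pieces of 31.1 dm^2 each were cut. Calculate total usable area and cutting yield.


Total usable = 8 x 31.1 = 248.8 dm^2
Yield = 248.8 / 287 x 100 = 86.7%


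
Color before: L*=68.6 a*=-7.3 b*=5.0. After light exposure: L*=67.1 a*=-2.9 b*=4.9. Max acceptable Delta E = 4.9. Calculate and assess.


Delta E = 4.65
Passes: Yes


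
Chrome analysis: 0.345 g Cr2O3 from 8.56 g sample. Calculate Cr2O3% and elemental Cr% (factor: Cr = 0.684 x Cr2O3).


Cr2O3% = 0.345 / 8.56 x 100 = 4.03%
Cr% = 4.03 x 0.684 = 2.76%


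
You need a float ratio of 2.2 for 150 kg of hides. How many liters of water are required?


330.0 L

Water = hide weight x target ratio
Water = 150 x 2.2 = 330.0 L


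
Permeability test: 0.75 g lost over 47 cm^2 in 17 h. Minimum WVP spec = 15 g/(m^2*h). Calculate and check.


WVP = 9.39 g/(m^2*h)
Meets specification: No

WVP = 0.75 / (47 x 17) x 10000 = 9.39 g/(m^2*h)
Minimum: 15 g/(m^2*h)
Meets spec: No


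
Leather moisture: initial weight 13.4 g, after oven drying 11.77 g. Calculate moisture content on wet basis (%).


Moisture = 13.4 - 11.77 = 1.63 g
MC = 1.63 / 13.4 x 100 = 12.2%


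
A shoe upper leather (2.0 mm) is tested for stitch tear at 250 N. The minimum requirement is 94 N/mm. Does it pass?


STS = 125.0 N/mm
Passes: Yes

STS = 250 / 2.0 = 125.0 N/mm
Minimum required: 94 N/mm
Passes: Yes


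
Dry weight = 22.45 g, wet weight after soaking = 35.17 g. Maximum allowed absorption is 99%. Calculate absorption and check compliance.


WA = (35.17 - 22.45) / 22.45 x 100 = 56.7%
Maximum allowed: 99%
Compliant: Yes


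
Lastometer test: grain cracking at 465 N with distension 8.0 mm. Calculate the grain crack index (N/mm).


58.1 N/mm

Grain crack index = force / distension
Index = 465 / 8.0 = 58.1 N/mm


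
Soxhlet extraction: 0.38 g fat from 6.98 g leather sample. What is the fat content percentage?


Fat content = 0.38 / 6.98 x 100
Fat = 5.4%


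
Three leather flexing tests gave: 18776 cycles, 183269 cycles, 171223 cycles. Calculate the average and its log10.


Average = 124423 cycles
log10 = 5.09

Average = (18776 + 183269 + 171223) / 3 = 124423 cycles
log10(124423) = 5.09


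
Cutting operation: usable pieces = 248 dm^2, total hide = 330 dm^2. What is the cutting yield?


75.2%

Yield = usable / total x 100
Yield = 248 / 330 x 100 = 75.2%


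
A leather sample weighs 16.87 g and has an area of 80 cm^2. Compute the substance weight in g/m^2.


Substance weight = mass / area x 10000
SW = 16.87 / 80 x 10000
SW = 2108.8 g/m^2


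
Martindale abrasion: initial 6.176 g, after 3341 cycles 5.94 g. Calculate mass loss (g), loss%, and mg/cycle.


Loss = 6.176 - 5.94 = 0.236 g
Loss% = 0.236 / 6.176 x 100 = 3.82%
Rate = 0.236 / 3341 x 1000 = 0.071 mg/cycle


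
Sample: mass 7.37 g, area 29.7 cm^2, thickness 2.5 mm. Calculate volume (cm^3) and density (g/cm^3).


Volume = 7.425 cm^3
Density = 0.993 g/cm^3


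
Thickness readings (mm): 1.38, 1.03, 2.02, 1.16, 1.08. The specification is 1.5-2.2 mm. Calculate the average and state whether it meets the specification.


Average = 1.33 mm
Within specification: No


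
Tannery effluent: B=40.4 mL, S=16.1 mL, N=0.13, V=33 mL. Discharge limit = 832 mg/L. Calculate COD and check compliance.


COD = (40.4 - 16.1) x 0.13 x 8000 / 33 = 765.8 mg/L
Limit: 832 mg/L
Compliant: Yes


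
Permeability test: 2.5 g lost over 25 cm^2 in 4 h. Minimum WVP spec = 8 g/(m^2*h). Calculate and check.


WVP = 2.5 / (25 x 4) x 10000 = 250.00 g/(m^2*h)
Minimum: 8 g/(m^2*h)
Meets spec: Yes


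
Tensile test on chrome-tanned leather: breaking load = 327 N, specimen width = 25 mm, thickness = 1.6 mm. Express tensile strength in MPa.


8.18 MPa


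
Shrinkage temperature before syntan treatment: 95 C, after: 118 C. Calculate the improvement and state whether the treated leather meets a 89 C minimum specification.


Improvement = 118 - 95 = 23 C
Spec check: 118 C >= 89 C? Yes


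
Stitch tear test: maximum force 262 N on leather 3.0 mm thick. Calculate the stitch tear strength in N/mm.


87.3 N/mm

Stitch tear strength = force / thickness
STS = 262 / 3.0 = 87.3 N/mm


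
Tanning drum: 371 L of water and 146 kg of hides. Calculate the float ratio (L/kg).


2.5


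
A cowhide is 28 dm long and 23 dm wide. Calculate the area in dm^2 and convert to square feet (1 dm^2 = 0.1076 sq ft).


Area = 28 x 23 = 644 dm^2
Conversion: 644 x 0.1076 = 69.29 sq ft


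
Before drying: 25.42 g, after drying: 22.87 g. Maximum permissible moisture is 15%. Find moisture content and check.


Moisture content = 10.0%
Acceptable: Yes

MC = (25.42 - 22.87) / 25.42 x 100 = 10.0%
Maximum: 15%
Acceptable: Yes


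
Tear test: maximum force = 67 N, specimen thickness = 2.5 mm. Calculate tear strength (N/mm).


26.8 N/mm


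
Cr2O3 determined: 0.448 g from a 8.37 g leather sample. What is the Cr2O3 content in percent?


Cr2O3% = 0.448 / 8.37 x 100
Cr2O3% = 5.35%


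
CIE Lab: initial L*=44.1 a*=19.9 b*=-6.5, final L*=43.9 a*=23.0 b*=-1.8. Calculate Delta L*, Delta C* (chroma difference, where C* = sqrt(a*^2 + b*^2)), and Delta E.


Delta L* = 43.9 - 44.1 = -0.2
C1* = sqrt((19.9)^2 + (-6.5)^2) = 20.935
C2* = sqrt((23.0)^2 + (-1.8)^2) = 23.070
Delta C* = 23.070 - 20.935 = 2.14
Delta E = sqrt((-0.2)^2 + (3.1)^2 + (4.7)^2) = 5.63


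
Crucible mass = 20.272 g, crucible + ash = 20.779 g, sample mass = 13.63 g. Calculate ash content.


Ash mass = 0.507 g
Ash content = 3.72%


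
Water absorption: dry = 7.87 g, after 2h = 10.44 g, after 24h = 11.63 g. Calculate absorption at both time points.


2h absorption = 32.7%
24h absorption = 47.8%


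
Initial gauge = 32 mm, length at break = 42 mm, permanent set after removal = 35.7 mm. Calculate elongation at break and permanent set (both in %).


Elongation at break = (42 - 32) / 32 x 100 = 31.3%
Permanent set = (35.7 - 32) / 32 x 100 = 11.6%


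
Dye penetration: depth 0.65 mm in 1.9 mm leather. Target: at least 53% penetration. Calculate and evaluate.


Penetration = 0.65 / 1.9 x 100 = 34.2%
Target: 53%
Meets target: No


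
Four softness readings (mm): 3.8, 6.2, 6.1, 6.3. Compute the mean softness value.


Sum = 3.8 + 6.2 + 6.1 + 6.3
Mean = 22.4 / 4 = 5.60 mm


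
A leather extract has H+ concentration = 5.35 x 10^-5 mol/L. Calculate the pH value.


pH = 4.27

pH = -log10[H+]
pH = -log10(5.35 x 10^-5) = 4.27


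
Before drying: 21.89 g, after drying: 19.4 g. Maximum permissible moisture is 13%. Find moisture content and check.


MC = (21.89 - 19.4) / 21.89 x 100 = 11.4%
Maximum: 13%
Acceptable: Yes


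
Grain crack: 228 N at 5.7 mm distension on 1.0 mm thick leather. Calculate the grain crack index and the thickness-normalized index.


Crack index = 228 / 5.7 = 40.0 N/mm
Normalized = 40.0 / 1.0 = 40.0 N/mm per mm


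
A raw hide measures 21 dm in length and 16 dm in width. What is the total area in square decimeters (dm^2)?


336 dm^2

Area = length x width
Area = 21 x 16 = 336 dm^2


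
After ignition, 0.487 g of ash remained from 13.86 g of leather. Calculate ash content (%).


3.51%


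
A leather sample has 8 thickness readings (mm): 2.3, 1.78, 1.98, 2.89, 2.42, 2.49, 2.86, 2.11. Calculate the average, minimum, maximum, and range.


Average = 2.35 mm
Min = 1.78 mm
Max = 2.89 mm
Range = 1.11 mm

Sum = 18.83
Average = 18.83 / 8 = 2.35 mm
Minimum = 1.78 mm
Maximum = 2.89 mm
Range = 2.89 - 1.78 = 1.11 mm


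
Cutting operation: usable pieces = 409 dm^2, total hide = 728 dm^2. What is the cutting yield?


56.2%


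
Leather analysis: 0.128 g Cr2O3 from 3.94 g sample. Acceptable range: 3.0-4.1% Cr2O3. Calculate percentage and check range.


Cr2O3 = 3.25%
Within range: Yes


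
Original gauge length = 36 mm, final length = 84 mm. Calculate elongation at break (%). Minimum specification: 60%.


Extension = 84 - 36 = 48 mm
Elongation = 48 / 36 x 100 = 133.3%
Minimum required: 60%
Meets specification: Yes


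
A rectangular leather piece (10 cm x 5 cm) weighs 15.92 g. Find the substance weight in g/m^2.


3184.0 g/m^2

Area = 10 x 5 = 50 cm^2
SW = 15.92 / 50 x 10000 = 3184.0 g/m^2


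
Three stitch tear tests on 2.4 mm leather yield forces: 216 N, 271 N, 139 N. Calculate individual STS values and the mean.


STS1 = 216 / 2.4 = 90.0 N/mm
STS2 = 271 / 2.4 = 112.9 N/mm
STS3 = 139 / 2.4 = 57.9 N/mm
Mean = (90.0 + 112.9 + 57.9) / 3 = 86.9 N/mm


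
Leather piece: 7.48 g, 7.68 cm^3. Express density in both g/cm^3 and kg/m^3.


0.974 g/cm^3
974 kg/m^3


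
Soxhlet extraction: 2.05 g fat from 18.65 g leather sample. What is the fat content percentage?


Fat content = 2.05 / 18.65 x 100
Fat = 11.0%


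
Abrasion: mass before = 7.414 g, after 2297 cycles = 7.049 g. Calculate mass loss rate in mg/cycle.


0.159 mg/cycle

Mass loss = 7.414 - 7.049 = 0.365 g
Rate = 0.365 / 2297 x 1000 = 0.159 mg/cycle


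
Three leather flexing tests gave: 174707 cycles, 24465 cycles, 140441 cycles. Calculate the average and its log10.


Average = (174707 + 24465 + 140441) / 3 = 113204 cycles
log10(113204) = 5.05


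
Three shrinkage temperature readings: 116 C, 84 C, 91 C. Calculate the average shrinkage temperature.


Average = (116 + 84 + 91) / 3
Average = 291 / 3 = 97.0 C


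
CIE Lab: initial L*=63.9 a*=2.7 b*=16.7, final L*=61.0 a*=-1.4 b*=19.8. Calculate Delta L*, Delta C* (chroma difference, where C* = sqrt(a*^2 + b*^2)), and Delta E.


Delta L* = -2.9
Delta C* = 2.93
Delta E = 5.90


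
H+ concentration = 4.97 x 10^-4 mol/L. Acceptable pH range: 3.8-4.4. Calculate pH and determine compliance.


pH = -log10(4.97 x 10^-4) = 3.30
Range: 3.8 to 4.4
Compliant: No


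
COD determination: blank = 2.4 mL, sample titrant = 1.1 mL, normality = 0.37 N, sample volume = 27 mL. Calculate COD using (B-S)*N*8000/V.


142.5 mg/L

COD = (2.4 - 1.1) x 0.37 x 8000 / 27
COD = 1.3 x 0.37 x 8000 / 27
COD = 142.5 mg/L


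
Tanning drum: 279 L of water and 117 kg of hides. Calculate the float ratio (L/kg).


Float ratio = water / hide weight
Ratio = 279 / 117 = 2.4


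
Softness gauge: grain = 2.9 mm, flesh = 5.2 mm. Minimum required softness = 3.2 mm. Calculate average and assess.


Average softness = 4.05 mm
Meets requirement: Yes

Average = (2.9 + 5.2) / 2 = 4.05 mm
Minimum = 3.2 mm
Meets requirement: Yes


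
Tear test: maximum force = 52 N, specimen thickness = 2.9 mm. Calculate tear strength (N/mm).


17.9 N/mm

Tear strength = force / thickness
Tear = 52 / 2.9 = 17.9 N/mm


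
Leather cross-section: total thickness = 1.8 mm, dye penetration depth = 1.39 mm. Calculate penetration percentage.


Penetration% = 1.39 / 1.8 x 100
Penetration = 77.2%


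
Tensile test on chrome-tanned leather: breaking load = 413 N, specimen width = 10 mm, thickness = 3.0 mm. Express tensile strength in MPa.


13.77 MPa

Cross-section = 10 x 3.0 = 30.0 mm^2
TS = 413 / 30.0 = 13.77 MPa
(1 N/mm^2 = 1 MPa)


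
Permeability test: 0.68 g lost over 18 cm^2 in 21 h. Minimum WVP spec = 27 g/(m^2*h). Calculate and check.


WVP = 0.68 / (18 x 21) x 10000 = 17.99 g/(m^2*h)
Minimum: 27 g/(m^2*h)
Meets spec: No


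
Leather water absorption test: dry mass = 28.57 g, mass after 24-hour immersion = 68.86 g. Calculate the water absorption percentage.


141.0%

Water absorbed = 68.86 - 28.57 = 40.29 g
WA% = 40.29 / 28.57 x 100 = 141.0%


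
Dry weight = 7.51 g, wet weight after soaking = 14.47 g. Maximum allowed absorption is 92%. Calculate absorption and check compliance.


Absorption = 92.7%
Compliant: No

WA = (14.47 - 7.51) / 7.51 x 100 = 92.7%
Maximum allowed: 92%
Compliant: No


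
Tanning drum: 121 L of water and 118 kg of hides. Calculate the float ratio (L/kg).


1.0


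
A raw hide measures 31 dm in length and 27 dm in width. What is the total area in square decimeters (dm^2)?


837 dm^2

Area = length x width
Area = 31 x 27 = 837 dm^2


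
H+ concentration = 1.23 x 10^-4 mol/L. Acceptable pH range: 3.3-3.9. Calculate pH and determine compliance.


pH = -log10(1.23 x 10^-4) = 3.91
Range: 3.3 to 3.9
Compliant: No


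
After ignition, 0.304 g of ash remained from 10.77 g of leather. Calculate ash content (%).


Ash% = 0.304 / 10.77 x 100
Ash% = 2.82%


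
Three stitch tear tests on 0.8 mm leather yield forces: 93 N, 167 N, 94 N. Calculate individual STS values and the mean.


STS1 = 93 / 0.8 = 116.3 N/mm
STS2 = 167 / 0.8 = 208.8 N/mm
STS3 = 94 / 0.8 = 117.5 N/mm
Mean = (116.3 + 208.8 + 117.5) / 3 = 147.5 N/mm


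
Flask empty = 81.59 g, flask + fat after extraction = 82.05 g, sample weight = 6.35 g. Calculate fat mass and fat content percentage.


Fat mass = 0.46 g
Fat content = 7.2%

Fat mass = 82.05 - 81.59 = 0.46 g
Fat% = 0.46 / 6.35 x 100 = 7.2%


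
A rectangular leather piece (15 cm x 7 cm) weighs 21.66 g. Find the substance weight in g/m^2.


Area = 15 x 7 = 105 cm^2
SW = 21.66 / 105 x 10000 = 2062.9 g/m^2


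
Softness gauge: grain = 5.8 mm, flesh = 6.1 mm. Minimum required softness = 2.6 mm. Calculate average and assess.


Average = (5.8 + 6.1) / 2 = 5.95 mm
Minimum = 2.6 mm
Meets requirement: Yes


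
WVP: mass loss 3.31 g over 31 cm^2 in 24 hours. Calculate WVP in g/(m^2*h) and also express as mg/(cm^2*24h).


WVP = 3.31 / (31 x 24) x 10000 = 44.49 g/(m^2*h)
Mass loss in mg = 3.31 x 1000 = 3310 mg
Per cm^2 per 24h in mg: 3310 x 24 / (31 x 24) = 79440 / 744 = 106.77 mg/(cm^2*24h)


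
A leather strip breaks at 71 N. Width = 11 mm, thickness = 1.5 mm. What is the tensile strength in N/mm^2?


4.30 N/mm^2

Cross-sectional area = 11 x 1.5 = 16.5 mm^2
Tensile strength = 71 / 16.5 = 4.30 N/mm^2


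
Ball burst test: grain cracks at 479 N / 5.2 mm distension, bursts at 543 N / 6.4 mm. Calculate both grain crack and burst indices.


Crack index = 92.1 N/mm
Burst index = 84.8 N/mm

Crack index = 479 / 5.2 = 92.1 N/mm
Burst index = 543 / 6.4 = 84.8 N/mm


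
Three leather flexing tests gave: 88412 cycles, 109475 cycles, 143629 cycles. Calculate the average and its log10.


Average = 113839 cycles
log10 = 5.06


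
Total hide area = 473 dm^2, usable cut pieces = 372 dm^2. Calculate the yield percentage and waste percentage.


Yield = 78.6%
Waste = 21.4%

Yield = 372 / 473 x 100 = 78.6%
Waste = 473 - 372 = 101 dm^2
Waste% = 100 - 78.6 = 21.4%


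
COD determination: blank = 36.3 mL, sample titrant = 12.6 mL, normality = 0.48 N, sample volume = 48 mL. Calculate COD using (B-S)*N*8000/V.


COD = (36.3 - 12.6) x 0.48 x 8000 / 48
COD = 23.7 x 0.48 x 8000 / 48
COD = 1896.0 mg/L


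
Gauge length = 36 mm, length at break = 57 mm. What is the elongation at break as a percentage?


Extension = 57 - 36 = 21 mm
Elongation = 21 / 36 x 100 = 58.3%


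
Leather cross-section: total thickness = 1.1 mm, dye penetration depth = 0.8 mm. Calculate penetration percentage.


Penetration% = 0.8 / 1.1 x 100
Penetration = 72.7%


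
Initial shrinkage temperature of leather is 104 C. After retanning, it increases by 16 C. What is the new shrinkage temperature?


New Ts = 104 + 16 = 120 C


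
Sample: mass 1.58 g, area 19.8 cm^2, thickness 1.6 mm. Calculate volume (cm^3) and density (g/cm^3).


Thickness in cm = 1.6 / 10 = 0.16 cm
Volume = 19.8 x 0.16 = 3.168 cm^3
Density = 1.58 / 3.168 = 0.499 g/cm^3


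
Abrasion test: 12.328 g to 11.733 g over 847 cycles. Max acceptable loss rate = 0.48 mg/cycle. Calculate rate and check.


Rate = 0.702 mg/cycle
Passes: No


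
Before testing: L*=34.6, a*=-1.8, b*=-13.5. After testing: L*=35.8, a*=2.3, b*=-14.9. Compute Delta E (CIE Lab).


Delta E = 4.50

dL = 35.8 - 34.6 = 1.2
da = 2.3 - (-1.8) = 4.1
db = -14.9 - (-13.5) = -1.4
dE = sqrt((1.2)^2 + (4.1)^2 + (-1.4)^2) = 4.50


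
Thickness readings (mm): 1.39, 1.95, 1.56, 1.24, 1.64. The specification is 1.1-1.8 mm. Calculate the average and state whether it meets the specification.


Average = 1.56 mm
Within specification: Yes


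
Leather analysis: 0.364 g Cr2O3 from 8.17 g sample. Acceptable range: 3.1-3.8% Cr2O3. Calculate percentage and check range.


Cr2O3 = 4.46%
Within range: No

Cr2O3% = 0.364 / 8.17 x 100 = 4.46%
Acceptable range: 3.1 to 3.8%
Within range: No


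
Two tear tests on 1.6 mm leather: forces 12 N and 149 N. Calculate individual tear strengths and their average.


Tear 1 = 7.5 N/mm
Tear 2 = 93.1 N/mm
Average = 50.3 N/mm

Tear 1 = 12 / 1.6 = 7.5 N/mm
Tear 2 = 149 / 1.6 = 93.1 N/mm
Average = (7.5 + 93.1) / 2 = 50.3 N/mm


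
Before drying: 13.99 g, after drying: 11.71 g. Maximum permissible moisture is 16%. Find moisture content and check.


MC = (13.99 - 11.71) / 13.99 x 100 = 16.3%
Maximum: 16%
Acceptable: No


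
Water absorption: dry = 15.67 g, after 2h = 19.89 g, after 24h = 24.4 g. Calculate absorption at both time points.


WA (2h) = (19.89 - 15.67) / 15.67 x 100 = 26.9%
WA (24h) = (24.4 - 15.67) / 15.67 x 100 = 55.7%


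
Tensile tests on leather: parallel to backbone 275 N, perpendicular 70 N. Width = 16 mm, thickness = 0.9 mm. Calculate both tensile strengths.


Area = 16 x 0.9 = 14.4 mm^2
TS (parallel) = 275 / 14.4 = 19.10 N/mm^2
TS (perpendicular) = 70 / 14.4 = 4.86 N/mm^2


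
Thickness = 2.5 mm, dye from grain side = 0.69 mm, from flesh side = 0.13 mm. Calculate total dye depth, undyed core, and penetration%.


Total dyed = 0.69 + 0.13 = 0.82 mm
Undyed core = 2.5 - 0.82 = 1.68 mm
Penetration = 0.82 / 2.5 x 100 = 32.8%


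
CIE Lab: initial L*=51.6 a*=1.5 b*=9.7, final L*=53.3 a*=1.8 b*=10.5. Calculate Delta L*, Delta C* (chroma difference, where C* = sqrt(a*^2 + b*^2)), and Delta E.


Delta L* = 1.7
Delta C* = 0.84
Delta E = 1.90


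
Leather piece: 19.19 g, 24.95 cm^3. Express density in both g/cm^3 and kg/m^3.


0.769 g/cm^3
769 kg/m^3

Density = 19.19 / 24.95 = 0.769 g/cm^3
Convert: 0.769 x 1000 = 769 kg/m^3


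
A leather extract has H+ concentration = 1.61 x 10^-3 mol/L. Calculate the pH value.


pH = -log10[H+]
pH = -log10(1.61 x 10^-3) = 2.79


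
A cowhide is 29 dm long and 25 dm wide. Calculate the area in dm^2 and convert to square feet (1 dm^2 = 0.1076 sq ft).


725 dm^2
78.01 sq ft

Area = 29 x 25 = 725 dm^2
Conversion: 725 x 0.1076 = 78.01 sq ft


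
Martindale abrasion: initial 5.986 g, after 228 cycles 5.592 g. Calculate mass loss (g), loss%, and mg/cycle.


Loss = 5.986 - 5.592 = 0.394 g
Loss% = 0.394 / 5.986 x 100 = 6.58%
Rate = 0.394 / 228 x 1000 = 1.728 mg/cycle


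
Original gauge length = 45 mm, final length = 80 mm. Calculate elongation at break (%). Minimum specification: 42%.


Elongation = 77.8%
Meets spec: Yes

Extension = 80 - 45 = 35 mm
Elongation = 35 / 45 x 100 = 77.8%
Minimum required: 42%
Meets specification: Yes


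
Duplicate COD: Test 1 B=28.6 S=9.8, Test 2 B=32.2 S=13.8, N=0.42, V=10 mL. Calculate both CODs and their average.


COD1 = 6316.8 mg/L
COD2 = 6182.4 mg/L
Average = 6249.6 mg/L

COD1 = (28.6 - 9.8) x 0.42 x 8000 / 10 = 6316.8 mg/L
COD2 = (32.2 - 13.8) x 0.42 x 8000 / 10 = 6182.4 mg/L
Average = (6316.8 + 6182.4) / 2 = 6249.6 mg/L


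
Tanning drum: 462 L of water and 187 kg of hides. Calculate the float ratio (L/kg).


Float ratio = water / hide weight
Ratio = 462 / 187 = 2.5


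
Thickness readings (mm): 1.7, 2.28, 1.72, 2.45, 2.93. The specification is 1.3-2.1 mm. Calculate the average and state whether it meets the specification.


Average = 2.22 mm
Within specification: No

Sum = 11.08
Average = 11.08 / 5 = 2.22 mm
Specification range: 1.3 to 2.1 mm
Within spec: No


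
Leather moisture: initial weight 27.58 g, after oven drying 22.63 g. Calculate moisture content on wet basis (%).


Moisture = 27.58 - 22.63 = 4.95 g
MC = 4.95 / 27.58 x 100 = 17.9%


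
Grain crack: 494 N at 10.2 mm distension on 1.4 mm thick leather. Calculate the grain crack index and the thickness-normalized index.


Crack index = 494 / 10.2 = 48.4 N/mm
Normalized = 48.4 / 1.4 = 34.6 N/mm per mm


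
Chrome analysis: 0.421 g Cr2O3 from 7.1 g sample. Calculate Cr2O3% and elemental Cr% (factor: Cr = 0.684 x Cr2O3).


Cr2O3 = 5.93%
Cr = 4.06%

Cr2O3% = 0.421 / 7.1 x 100 = 5.93%
Cr% = 5.93 x 0.684 = 4.06%


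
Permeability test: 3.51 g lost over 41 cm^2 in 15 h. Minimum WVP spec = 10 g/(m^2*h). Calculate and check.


WVP = 57.07 g/(m^2*h)
Meets specification: Yes

WVP = 3.51 / (41 x 15) x 10000 = 57.07 g/(m^2*h)
Minimum: 10 g/(m^2*h)
Meets spec: Yes


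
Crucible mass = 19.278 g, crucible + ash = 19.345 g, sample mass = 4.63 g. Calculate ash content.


Ash mass = 0.067 g
Ash content = 1.45%

Ash mass = 19.345 - 19.278 = 0.067 g
Ash% = 0.067 / 4.63 x 100 = 1.45%


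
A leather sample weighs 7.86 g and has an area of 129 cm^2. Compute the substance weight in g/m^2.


609.3 g/m^2


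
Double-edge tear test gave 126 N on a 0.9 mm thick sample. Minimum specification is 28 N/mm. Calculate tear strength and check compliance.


Tear strength = 126 / 0.9 = 140.0 N/mm
Required minimum = 28 N/mm
Compliant: Yes


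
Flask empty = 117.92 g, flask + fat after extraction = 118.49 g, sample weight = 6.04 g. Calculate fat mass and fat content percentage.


Fat mass = 118.49 - 117.92 = 0.57 g
Fat% = 0.57 / 6.04 x 100 = 9.4%


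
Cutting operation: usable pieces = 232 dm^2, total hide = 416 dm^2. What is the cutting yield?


Yield = usable / total x 100
Yield = 232 / 416 x 100 = 55.8%


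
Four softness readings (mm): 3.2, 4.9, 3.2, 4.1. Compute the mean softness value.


3.85 mm


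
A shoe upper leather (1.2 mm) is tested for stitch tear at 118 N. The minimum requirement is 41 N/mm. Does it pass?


STS = 118 / 1.2 = 98.3 N/mm
Minimum required: 41 N/mm
Passes: Yes


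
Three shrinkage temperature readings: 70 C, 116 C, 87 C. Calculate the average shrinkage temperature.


91.0 C

Average = (70 + 116 + 87) / 3
Average = 273 / 3 = 91.0 C


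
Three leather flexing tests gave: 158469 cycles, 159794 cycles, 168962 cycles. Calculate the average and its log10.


Average = 162408 cycles
log10 = 5.21

Average = (158469 + 159794 + 168962) / 3 = 162408 cycles
log10(162408) = 5.21


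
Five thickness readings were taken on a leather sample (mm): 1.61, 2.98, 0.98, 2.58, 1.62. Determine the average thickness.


1.95 mm


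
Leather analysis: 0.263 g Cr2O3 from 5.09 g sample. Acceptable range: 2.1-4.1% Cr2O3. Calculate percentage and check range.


Cr2O3 = 5.17%
Within range: No

Cr2O3% = 0.263 / 5.09 x 100 = 5.17%
Acceptable range: 2.1 to 4.1%
Within range: No


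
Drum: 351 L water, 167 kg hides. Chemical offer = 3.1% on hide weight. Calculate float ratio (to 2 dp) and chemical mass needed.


Float ratio = 351 / 167 = 2.10
Chemical = 167 x 3.1 / 100 = 5.177 kg


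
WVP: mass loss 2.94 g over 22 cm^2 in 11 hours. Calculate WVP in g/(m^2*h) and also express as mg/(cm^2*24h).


WVP = 2.94 / (22 x 11) x 10000 = 121.49 g/(m^2*h)
Mass loss in mg = 2.94 x 1000 = 2940 mg
Per cm^2 per 24h in mg: 2940 x 24 / (22 x 11) = 70560 / 242 = 291.57 mg/(cm^2*24h)


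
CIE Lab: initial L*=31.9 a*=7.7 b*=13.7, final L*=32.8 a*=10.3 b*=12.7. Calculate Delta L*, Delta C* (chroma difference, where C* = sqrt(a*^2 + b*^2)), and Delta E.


Delta L* = 32.8 - 31.9 = 0.9
C1* = sqrt((7.7)^2 + (13.7)^2) = 15.716
C2* = sqrt((10.3)^2 + (12.7)^2) = 16.352
Delta C* = 16.352 - 15.716 = 0.64
Delta E = sqrt((0.9)^2 + (2.6)^2 + (-1.0)^2) = 2.93


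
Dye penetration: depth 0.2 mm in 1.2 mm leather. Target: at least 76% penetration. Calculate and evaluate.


Penetration = 16.7%
Meets target: No

Penetration = 0.2 / 1.2 x 100 = 16.7%
Target: 76%
Meets target: No


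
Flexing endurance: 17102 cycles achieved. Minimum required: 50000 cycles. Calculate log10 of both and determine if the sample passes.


Achieved: log10 = 4.23
Required: log10 = 4.70
Passes: No

log10(17102) = 4.23
log10(50000) = 4.70
Passes: No


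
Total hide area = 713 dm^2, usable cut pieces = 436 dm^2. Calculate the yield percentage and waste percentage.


Yield = 61.2%
Waste = 38.8%


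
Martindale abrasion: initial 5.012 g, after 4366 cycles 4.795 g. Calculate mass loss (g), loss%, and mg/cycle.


Loss = 5.012 - 4.795 = 0.217 g
Loss% = 0.217 / 5.012 x 100 = 4.33%
Rate = 0.217 / 4366 x 1000 = 0.050 mg/cycle


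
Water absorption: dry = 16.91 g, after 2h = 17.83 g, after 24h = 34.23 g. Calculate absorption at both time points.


WA (2h) = (17.83 - 16.91) / 16.91 x 100 = 5.4%
WA (24h) = (34.23 - 16.91) / 16.91 x 100 = 102.4%


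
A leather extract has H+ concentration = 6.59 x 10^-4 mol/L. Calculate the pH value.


pH = -log10[H+]
pH = -log10(6.59 x 10^-4) = 3.18


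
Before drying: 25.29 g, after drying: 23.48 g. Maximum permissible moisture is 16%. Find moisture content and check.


Moisture content = 7.2%
Acceptable: Yes

MC = (25.29 - 23.48) / 25.29 x 100 = 7.2%
Maximum: 16%
Acceptable: Yes


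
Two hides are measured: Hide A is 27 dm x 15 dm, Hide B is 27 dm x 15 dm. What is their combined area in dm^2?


810 dm^2


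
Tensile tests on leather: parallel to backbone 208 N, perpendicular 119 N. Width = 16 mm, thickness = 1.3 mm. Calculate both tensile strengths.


Parallel = 10.00 N/mm^2
Perpendicular = 5.72 N/mm^2


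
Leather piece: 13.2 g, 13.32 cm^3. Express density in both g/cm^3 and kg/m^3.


0.991 g/cm^3
991 kg/m^3

Density = 13.2 / 13.32 = 0.991 g/cm^3
Convert: 0.991 x 1000 = 991 kg/m^3


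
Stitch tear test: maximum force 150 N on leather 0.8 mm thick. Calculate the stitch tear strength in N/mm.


187.5 N/mm

Stitch tear strength = force / thickness
STS = 150 / 0.8 = 187.5 N/mm


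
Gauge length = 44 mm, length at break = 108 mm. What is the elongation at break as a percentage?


145.5%

Extension = 108 - 44 = 64 mm
Elongation = 64 / 44 x 100 = 145.5%


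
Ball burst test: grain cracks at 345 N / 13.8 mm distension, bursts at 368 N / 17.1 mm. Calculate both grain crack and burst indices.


Crack index = 345 / 13.8 = 25.0 N/mm
Burst index = 368 / 17.1 = 21.5 N/mm


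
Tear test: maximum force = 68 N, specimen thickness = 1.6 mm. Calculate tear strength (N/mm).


42.5 N/mm


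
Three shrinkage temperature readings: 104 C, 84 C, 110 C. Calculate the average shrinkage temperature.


99.3 C

Average = (104 + 84 + 110) / 3
Average = 298 / 3 = 99.3 C


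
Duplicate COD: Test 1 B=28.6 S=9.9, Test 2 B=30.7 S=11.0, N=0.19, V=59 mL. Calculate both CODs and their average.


COD1 = 481.8 mg/L
COD2 = 507.5 mg/L
Average = 494.7 mg/L

COD1 = (28.6 - 9.9) x 0.19 x 8000 / 59 = 481.8 mg/L
COD2 = (30.7 - 11.0) x 0.19 x 8000 / 59 = 507.5 mg/L
Average = (481.8 + 507.5) / 2 = 494.7 mg/L


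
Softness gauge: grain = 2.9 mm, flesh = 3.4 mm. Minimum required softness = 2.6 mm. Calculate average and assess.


Average softness = 3.15 mm
Meets requirement: Yes


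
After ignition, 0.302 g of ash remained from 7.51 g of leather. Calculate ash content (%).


Ash% = 0.302 / 7.51 x 100
Ash% = 4.02%


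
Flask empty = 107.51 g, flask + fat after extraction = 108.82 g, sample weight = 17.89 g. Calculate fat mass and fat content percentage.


Fat mass = 108.82 - 107.51 = 1.31 g
Fat% = 1.31 / 17.89 x 100 = 7.3%


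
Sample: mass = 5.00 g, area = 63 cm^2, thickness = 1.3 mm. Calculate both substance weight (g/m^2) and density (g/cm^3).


SW = 5.00 / 63 x 10000 = 793.7 g/m^2
Volume = 63 x 1.3 / 10 = 8.19 cm^3
Density = 5.00 / 8.19 = 0.611 g/cm^3


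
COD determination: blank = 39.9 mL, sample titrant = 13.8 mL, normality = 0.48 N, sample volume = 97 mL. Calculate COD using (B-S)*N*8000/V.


1033.2 mg/L

COD = (39.9 - 13.8) x 0.48 x 8000 / 97
COD = 26.1 x 0.48 x 8000 / 97
COD = 1033.2 mg/L


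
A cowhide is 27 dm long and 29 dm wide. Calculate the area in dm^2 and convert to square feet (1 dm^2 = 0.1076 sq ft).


Area = 27 x 29 = 783 dm^2
Conversion: 783 x 0.1076 = 84.25 sq ft


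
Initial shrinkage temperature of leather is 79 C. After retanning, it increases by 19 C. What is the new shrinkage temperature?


98 C


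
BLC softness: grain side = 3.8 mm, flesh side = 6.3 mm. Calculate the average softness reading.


5.05 mm


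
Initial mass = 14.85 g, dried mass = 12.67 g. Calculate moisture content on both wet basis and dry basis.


Moisture lost = 14.85 - 12.67 = 2.18 g
Wet basis MC = 2.18 / 14.85 x 100 = 14.7%
Dry basis MC = 2.18 / 12.67 x 100 = 17.2%


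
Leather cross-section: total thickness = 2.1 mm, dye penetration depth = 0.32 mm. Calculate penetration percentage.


Penetration% = 0.32 / 2.1 x 100
Penetration = 15.2%


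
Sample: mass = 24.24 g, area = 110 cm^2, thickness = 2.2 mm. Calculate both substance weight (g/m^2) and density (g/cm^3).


SW = 24.24 / 110 x 10000 = 2203.6 g/m^2
Volume = 110 x 2.2 / 10 = 24.20 cm^3
Density = 24.24 / 24.20 = 1.002 g/cm^3


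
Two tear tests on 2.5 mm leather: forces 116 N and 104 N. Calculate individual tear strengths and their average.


Tear 1 = 116 / 2.5 = 46.4 N/mm
Tear 2 = 104 / 2.5 = 41.6 N/mm
Average = (46.4 + 41.6) / 2 = 44.0 N/mm


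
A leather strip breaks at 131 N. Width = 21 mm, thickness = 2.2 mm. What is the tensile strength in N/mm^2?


2.84 N/mm^2


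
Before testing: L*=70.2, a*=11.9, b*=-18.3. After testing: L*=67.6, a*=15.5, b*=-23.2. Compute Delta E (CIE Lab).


Delta E = 6.61


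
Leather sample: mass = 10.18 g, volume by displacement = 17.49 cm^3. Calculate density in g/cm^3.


Density = mass / volume
Density = 10.18 / 17.49 = 0.582 g/cm^3


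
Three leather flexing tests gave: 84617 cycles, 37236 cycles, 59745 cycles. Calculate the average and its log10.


Average = 60533 cycles
log10 = 4.78


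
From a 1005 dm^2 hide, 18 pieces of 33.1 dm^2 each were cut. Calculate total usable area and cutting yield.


Usable area = 595.8 dm^2
Yield = 59.3%

Total usable = 18 x 33.1 = 595.8 dm^2
Yield = 595.8 / 1005 x 100 = 59.3%


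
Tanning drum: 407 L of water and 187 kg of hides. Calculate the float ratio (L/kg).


Float ratio = water / hide weight
Ratio = 407 / 187 = 2.2


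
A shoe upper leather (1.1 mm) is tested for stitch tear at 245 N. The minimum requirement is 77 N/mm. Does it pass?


STS = 245 / 1.1 = 222.7 N/mm
Minimum required: 77 N/mm
Passes: Yes


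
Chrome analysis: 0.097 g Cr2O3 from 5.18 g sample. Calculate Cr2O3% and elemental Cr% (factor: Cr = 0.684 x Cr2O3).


Cr2O3 = 1.87%
Cr = 1.28%

Cr2O3% = 0.097 / 5.18 x 100 = 1.87%
Cr% = 1.87 x 0.684 = 1.28%


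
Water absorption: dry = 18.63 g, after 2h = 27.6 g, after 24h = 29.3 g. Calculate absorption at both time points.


2h absorption = 48.1%
24h absorption = 57.3%

WA (2h) = (27.6 - 18.63) / 18.63 x 100 = 48.1%
WA (24h) = (29.3 - 18.63) / 18.63 x 100 = 57.3%


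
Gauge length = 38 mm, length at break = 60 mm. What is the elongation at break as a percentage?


Extension = 60 - 38 = 22 mm
Elongation = 22 / 38 x 100 = 57.9%


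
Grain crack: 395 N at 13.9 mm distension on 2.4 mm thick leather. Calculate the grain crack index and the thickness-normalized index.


Crack index = 395 / 13.9 = 28.4 N/mm
Normalized = 28.4 / 2.4 = 11.8 N/mm per mm


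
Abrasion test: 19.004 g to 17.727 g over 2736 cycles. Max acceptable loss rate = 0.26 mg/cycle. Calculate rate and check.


Loss = 19.004 - 17.727 = 1.277 g
Rate = 1.277 g / 2736 cycles x 1000 = 0.467 mg/cycle
Max = 0.26 mg/cycle
Passes: No


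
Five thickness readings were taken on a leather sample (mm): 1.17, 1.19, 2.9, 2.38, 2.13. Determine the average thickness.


Sum = 1.17 + 1.19 + 2.9 + 2.38 + 2.13 = 9.77
Average = 9.77 / 5 = 1.95 mm


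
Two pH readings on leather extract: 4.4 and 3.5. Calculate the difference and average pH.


Difference = 0.9
Average pH = 3.95


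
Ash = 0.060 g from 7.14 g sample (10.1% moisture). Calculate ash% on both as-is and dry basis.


As-is ash = 0.84%
Dry-basis ash = 0.93%

As-is ash% = 0.060 / 7.14 x 100 = 0.84%
Dry mass = 7.14 x (100 - 10.1) / 100 = 6.41886 g
Dry-basis ash% = 0.060 / 6.41886 x 100 = 0.93%


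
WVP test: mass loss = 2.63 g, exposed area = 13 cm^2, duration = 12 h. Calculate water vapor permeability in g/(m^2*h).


WVP = mass_loss / (area x time) x 10000
WVP = 2.63 / (13 x 12) x 10000
WVP = 2.63 / 156 x 10000 = 168.59 g/(m^2*h)


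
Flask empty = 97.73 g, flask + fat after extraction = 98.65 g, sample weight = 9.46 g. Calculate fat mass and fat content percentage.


Fat mass = 0.92 g
Fat content = 9.7%

Fat mass = 98.65 - 97.73 = 0.92 g
Fat% = 0.92 / 9.46 x 100 = 9.7%


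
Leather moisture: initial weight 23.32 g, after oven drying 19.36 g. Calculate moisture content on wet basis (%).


Moisture = 23.32 - 19.36 = 3.96 g
MC = 3.96 / 23.32 x 100 = 17.0%


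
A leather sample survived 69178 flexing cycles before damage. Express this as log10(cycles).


log10(69178) = 4.84


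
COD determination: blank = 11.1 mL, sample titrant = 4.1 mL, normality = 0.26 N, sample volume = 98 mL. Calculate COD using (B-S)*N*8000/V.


COD = (11.1 - 4.1) x 0.26 x 8000 / 98
COD = 7.0 x 0.26 x 8000 / 98
COD = 148.6 mg/L


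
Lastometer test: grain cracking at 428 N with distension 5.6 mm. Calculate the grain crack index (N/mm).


76.4 N/mm

Grain crack index = force / distension
Index = 428 / 5.6 = 76.4 N/mm


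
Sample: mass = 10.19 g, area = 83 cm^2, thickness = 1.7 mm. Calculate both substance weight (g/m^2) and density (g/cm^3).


Substance weight = 1227.7 g/m^2
Density = 0.722 g/cm^3


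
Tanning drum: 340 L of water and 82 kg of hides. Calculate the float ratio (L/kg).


Float ratio = water / hide weight
Ratio = 340 / 82 = 4.1


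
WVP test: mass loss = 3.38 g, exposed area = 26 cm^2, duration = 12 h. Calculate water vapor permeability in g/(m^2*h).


WVP = mass_loss / (area x time) x 10000
WVP = 3.38 / (26 x 12) x 10000
WVP = 3.38 / 312 x 10000 = 108.33 g/(m^2*h)


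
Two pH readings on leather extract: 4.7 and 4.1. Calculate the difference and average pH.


Difference = |4.7 - 4.1| = 0.6
Average = (4.7 + 4.1) / 2 = 4.40


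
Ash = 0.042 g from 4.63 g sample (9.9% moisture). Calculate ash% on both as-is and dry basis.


As-is ash = 0.91%
Dry-basis ash = 1.01%

As-is ash% = 0.042 / 4.63 x 100 = 0.91%
Dry mass = 4.63 x (100 - 9.9) / 100 = 4.17163 g
Dry-basis ash% = 0.042 / 4.17163 x 100 = 1.01%


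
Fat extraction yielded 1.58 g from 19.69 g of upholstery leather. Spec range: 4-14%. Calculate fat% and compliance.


Fat content = 8.0%
Compliant: Yes


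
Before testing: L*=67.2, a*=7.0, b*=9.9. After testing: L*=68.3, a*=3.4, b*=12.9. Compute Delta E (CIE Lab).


Delta E = 4.81

dL = 68.3 - 67.2 = 1.1
da = 3.4 - 7.0 = -3.6
db = 12.9 - 9.9 = 3.0
dE = sqrt((1.1)^2 + (-3.6)^2 + (3.0)^2) = 4.81


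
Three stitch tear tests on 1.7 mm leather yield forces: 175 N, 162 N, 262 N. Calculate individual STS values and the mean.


STS1 = 102.9 N/mm
STS2 = 95.3 N/mm
STS3 = 154.1 N/mm
Mean = 117.4 N/mm

STS1 = 175 / 1.7 = 102.9 N/mm
STS2 = 162 / 1.7 = 95.3 N/mm
STS3 = 262 / 1.7 = 154.1 N/mm
Mean = (102.9 + 95.3 + 154.1) / 3 = 117.4 N/mm


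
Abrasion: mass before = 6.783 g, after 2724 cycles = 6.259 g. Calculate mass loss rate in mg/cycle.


Mass loss = 6.783 - 6.259 = 0.524 g
Rate = 0.524 / 2724 x 1000 = 0.192 mg/cycle


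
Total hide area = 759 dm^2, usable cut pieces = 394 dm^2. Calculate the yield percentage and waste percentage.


Yield = 51.9%
Waste = 48.1%

Yield = 394 / 759 x 100 = 51.9%
Waste = 759 - 394 = 365 dm^2
Waste% = 100 - 51.9 = 48.1%


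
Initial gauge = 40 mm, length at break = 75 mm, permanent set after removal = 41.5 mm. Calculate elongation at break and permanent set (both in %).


Elongation at break = (75 - 40) / 40 x 100 = 87.5%
Permanent set = (41.5 - 40) / 40 x 100 = 3.8%
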